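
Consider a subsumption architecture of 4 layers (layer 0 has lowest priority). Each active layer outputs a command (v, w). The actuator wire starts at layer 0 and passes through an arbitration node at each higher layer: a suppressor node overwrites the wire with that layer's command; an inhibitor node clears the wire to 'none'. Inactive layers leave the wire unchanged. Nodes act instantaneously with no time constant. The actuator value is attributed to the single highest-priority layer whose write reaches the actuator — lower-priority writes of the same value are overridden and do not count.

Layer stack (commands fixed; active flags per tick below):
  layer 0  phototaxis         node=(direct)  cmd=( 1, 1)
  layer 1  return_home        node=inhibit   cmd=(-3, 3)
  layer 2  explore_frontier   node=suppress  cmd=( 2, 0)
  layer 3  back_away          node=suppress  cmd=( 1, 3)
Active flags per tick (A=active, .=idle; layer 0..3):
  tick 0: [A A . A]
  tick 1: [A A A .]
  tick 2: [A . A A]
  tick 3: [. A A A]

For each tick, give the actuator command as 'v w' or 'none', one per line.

tick 0:
  [0] phototaxis on; wire := (1, 1)
  [1] return_home on (inhibit); wire := none
  [2] explore_frontier off; pass none
  [3] back_away on (suppress); wire := (1, 3)
  output (1, 3)
tick 1:
  [0] phototaxis on; wire := (1, 1)
  [1] return_home on (inhibit); wire := none
  [2] explore_frontier on (suppress); wire := (2, 0)
  [3] back_away off; pass (2, 0)
  output (2, 0)
tick 2:
  [0] phototaxis on; wire := (1, 1)
  [1] return_home off; pass (1, 1)
  [2] explore_frontier on (suppress); wire := (2, 0)
  [3] back_away on (suppress); wire := (1, 3)
  output (1, 3)
tick 3:
  [0] phototaxis off; wire := none
  [1] return_home on (inhibit); wire := none
  [2] explore_frontier on (suppress); wire := (2, 0)
  [3] back_away on (suppress); wire := (1, 3)
  output (1, 3)

1 3
2 0
1 3
1 3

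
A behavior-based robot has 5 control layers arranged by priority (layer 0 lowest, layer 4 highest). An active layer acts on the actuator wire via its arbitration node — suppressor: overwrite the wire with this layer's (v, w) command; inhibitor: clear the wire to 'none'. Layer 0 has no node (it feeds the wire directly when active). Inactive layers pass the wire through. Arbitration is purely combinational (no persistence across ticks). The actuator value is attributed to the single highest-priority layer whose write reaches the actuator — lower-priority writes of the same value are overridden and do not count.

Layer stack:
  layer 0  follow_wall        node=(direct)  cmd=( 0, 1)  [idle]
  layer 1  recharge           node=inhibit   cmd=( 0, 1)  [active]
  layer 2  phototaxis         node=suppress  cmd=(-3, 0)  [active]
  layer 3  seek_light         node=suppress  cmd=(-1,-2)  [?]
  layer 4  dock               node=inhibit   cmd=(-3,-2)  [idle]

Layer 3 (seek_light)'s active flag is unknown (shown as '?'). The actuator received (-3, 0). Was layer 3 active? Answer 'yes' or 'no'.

If layer 3 is active=yes:
  actuator would be (-1, -2)
If layer 3 is active=no:
  actuator would be (-3, 0)
Observed (-3, 0), so layer 3 was idle.

no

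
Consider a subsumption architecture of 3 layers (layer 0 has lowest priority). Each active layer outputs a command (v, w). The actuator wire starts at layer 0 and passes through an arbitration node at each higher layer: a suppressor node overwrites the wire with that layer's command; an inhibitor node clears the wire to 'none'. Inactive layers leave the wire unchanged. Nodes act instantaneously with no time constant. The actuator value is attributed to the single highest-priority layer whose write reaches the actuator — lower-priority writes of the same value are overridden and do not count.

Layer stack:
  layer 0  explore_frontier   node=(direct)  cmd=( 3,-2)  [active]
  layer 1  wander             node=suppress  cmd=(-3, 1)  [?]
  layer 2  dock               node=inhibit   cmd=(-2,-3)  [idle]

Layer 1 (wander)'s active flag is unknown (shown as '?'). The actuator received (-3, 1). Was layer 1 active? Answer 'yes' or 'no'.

yes

If layer 1 is active=yes:
  actuator would be (-3, 1)
If layer 1 is active=no:
  actuator would be (3, -2)
Observed (-3, 1), so layer 1 was active.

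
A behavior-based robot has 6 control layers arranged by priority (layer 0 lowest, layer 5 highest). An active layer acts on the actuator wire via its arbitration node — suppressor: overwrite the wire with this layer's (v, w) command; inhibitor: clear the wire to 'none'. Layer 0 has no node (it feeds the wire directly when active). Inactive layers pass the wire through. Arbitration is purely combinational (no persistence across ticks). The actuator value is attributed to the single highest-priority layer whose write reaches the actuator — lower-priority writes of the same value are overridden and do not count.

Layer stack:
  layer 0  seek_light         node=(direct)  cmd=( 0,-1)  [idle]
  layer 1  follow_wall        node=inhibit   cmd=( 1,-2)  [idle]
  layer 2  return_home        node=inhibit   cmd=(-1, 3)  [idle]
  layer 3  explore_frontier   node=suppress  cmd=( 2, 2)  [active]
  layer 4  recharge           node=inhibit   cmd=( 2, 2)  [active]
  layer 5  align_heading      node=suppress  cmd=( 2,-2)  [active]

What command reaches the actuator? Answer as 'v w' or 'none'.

L0 seek_light: idle → wire = none
L1 follow_wall: idle → wire stays none
L2 return_home: idle → wire stays none
L3 explore_frontier: active, suppressor → wire = (2, 2)
L4 recharge: active, inhibitor → wire = none
L5 align_heading: active, suppressor → wire = (2, -2)
actuator = (2, -2)

2 -2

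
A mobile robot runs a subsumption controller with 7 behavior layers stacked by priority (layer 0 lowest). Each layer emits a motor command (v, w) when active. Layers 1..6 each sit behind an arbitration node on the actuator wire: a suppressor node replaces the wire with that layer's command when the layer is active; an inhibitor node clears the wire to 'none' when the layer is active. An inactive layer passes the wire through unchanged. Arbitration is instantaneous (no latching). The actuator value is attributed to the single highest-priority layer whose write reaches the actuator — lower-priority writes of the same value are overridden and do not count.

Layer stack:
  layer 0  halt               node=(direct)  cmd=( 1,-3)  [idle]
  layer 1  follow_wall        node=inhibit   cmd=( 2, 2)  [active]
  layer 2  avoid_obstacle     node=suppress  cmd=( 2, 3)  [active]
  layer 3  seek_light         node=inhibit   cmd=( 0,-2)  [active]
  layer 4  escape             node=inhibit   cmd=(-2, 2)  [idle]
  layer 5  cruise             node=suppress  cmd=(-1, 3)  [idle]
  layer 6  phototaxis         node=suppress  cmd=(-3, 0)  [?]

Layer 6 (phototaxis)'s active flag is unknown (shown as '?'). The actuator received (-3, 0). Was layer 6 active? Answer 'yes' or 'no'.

yes

If layer 6 is active=yes:
  actuator would be (-3, 0)
If layer 6 is active=no:
  actuator would be none
Observed (-3, 0), so layer 6 was active.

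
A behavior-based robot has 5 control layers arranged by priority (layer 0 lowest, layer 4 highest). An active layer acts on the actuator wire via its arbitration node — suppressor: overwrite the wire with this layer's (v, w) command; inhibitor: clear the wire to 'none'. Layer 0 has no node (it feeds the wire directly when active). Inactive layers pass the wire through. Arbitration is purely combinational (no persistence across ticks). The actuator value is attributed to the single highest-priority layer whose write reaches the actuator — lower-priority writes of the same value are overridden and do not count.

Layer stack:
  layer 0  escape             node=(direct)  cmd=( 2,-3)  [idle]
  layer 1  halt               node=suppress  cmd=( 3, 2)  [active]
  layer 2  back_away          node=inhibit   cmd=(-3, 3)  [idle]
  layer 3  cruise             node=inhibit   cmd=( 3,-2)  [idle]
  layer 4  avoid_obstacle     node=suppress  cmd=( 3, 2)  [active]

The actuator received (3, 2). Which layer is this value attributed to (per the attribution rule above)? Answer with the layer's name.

avoid_obstacle

L0 escape: idle → wire = none
L1 halt: active, suppressor → wire = (3, 2)
L2 back_away: idle → wire stays (3, 2)
L3 cruise: idle → wire stays (3, 2)
L4 avoid_obstacle: active, suppressor → wire = (3, 2)
actuator = (3, 2)
last writer: layer 4 = avoid_obstacle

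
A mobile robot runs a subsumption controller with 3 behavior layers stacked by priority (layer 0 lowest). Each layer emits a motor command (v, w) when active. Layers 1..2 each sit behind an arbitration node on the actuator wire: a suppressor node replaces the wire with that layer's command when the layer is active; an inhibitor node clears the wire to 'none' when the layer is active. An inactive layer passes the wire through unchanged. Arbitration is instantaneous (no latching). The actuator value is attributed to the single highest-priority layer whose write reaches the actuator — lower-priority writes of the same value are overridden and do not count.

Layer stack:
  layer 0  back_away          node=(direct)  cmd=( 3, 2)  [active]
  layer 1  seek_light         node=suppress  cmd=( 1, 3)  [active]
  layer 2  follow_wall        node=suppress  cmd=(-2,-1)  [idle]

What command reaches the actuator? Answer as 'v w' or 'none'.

layer 0 (back_away) active — direct: (3, 2)
layer 1 (seek_light) active — suppresses: (1, 3)
layer 2 (follow_wall) idle — unchanged: (1, 3)
→ actuator (1, 3)

1 3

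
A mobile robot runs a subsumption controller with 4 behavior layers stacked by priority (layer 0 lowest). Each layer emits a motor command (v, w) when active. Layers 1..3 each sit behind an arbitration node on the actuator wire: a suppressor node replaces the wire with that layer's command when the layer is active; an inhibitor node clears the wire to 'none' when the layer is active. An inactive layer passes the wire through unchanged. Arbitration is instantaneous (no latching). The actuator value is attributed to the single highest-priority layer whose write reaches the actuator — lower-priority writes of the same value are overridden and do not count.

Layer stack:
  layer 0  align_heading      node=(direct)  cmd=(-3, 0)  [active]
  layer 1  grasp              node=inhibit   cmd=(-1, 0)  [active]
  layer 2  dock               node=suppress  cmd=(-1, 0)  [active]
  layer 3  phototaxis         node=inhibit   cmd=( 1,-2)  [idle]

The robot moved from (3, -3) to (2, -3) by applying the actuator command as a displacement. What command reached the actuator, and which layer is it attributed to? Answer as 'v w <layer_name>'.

-1 0 dock

displacement = (2, -3) − (3, -3) = (-1, 0)
layer 0 (align_heading) active — direct: (-3, 0)
layer 1 (grasp) active — inhibits: none
layer 2 (dock) active — suppresses: (-1, 0)
layer 3 (phototaxis) idle — unchanged: (-1, 0)
→ actuator (-1, 0) — from layer 2 (dock)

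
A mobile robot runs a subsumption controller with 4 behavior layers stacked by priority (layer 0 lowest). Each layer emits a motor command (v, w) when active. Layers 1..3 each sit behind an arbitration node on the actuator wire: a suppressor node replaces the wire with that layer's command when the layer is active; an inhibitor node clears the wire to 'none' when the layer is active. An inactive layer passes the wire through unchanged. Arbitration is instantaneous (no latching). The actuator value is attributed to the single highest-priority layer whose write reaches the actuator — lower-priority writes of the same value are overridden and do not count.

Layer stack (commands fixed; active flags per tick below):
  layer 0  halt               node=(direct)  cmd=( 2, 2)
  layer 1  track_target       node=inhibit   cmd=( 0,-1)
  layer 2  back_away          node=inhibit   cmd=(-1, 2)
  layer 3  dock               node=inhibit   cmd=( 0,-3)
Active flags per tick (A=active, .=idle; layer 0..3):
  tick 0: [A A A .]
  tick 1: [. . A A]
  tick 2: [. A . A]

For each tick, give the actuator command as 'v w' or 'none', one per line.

tick 0:
  layer 0 (halt) active — direct: (2, 2)
  layer 1 (track_target) active — inhibits: none
  layer 2 (back_away) active — inhibits: none
  layer 3 (dock) idle — unchanged: none
  → actuator none
tick 1:
  layer 0 (halt) idle — none
  layer 1 (track_target) idle — unchanged: none
  layer 2 (back_away) active — inhibits: none
  layer 3 (dock) active — inhibits: none
  → actuator none
tick 2:
  layer 0 (halt) idle — none
  layer 1 (track_target) active — inhibits: none
  layer 2 (back_away) idle — unchanged: none
  layer 3 (dock) active — inhibits: none
  → actuator none

none
none
none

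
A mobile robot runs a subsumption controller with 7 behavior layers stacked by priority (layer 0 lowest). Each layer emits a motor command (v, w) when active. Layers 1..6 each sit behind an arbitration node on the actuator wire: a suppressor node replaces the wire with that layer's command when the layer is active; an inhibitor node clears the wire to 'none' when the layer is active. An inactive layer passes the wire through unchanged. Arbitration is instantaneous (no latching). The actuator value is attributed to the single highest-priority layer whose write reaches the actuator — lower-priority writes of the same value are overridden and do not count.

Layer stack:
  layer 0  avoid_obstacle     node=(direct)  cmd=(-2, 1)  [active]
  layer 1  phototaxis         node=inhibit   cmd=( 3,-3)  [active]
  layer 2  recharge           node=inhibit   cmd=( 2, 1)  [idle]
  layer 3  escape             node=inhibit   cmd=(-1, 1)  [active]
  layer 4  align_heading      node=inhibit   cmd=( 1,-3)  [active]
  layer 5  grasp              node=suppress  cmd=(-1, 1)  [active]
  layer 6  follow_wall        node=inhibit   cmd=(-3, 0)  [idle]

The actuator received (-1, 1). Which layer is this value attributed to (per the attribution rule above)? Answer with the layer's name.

[0] avoid_obstacle on; wire := (-2, 1)
[1] phototaxis on (inhibit); wire := none
[2] recharge off; pass none
[3] escape on (inhibit); wire := none
[4] align_heading on (inhibit); wire := none
[5] grasp on (suppress); wire := (-1, 1)
[6] follow_wall off; pass (-1, 1)
output (-1, 1)
last writer: layer 5 = grasp

grasp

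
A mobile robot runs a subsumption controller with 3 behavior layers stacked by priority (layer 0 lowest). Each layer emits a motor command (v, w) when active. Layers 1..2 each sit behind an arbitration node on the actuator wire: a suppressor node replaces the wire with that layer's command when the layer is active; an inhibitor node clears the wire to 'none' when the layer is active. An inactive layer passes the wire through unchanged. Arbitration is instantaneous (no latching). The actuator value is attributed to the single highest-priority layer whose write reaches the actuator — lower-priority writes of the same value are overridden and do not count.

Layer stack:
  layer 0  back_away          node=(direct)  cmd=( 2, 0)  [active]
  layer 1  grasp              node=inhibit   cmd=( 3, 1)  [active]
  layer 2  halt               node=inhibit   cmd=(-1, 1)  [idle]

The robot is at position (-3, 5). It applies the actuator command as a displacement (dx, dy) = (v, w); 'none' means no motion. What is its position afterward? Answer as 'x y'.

L0 back_away: active, feeds wire = (2, 0)
L1 grasp: active, inhibitor → wire = none
L2 halt: idle → wire stays none
actuator = none
position: (-3, 5) + none = (-3, 5)

-3 5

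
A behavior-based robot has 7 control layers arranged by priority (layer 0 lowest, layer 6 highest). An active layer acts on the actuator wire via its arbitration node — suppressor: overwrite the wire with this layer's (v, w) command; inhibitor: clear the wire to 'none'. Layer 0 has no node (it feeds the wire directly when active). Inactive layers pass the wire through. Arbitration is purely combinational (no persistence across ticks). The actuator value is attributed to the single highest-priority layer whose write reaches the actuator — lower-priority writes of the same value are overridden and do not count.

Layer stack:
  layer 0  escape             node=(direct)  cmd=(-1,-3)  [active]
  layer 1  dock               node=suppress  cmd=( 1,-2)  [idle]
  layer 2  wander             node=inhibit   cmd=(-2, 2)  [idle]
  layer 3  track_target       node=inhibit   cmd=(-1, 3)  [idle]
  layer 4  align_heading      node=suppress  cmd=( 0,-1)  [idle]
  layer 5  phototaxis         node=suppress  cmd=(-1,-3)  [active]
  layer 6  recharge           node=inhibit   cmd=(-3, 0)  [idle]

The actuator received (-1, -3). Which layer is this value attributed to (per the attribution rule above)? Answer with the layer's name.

phototaxis

L0 escape: active, feeds wire = (-1, -3)
L1 dock: idle → wire stays (-1, -3)
L2 wander: idle → wire stays (-1, -3)
L3 track_target: idle → wire stays (-1, -3)
L4 align_heading: idle → wire stays (-1, -3)
L5 phototaxis: active, suppressor → wire = (-1, -3)
L6 recharge: idle → wire stays (-1, -3)
actuator = (-1, -3)
last writer: layer 5 = phototaxis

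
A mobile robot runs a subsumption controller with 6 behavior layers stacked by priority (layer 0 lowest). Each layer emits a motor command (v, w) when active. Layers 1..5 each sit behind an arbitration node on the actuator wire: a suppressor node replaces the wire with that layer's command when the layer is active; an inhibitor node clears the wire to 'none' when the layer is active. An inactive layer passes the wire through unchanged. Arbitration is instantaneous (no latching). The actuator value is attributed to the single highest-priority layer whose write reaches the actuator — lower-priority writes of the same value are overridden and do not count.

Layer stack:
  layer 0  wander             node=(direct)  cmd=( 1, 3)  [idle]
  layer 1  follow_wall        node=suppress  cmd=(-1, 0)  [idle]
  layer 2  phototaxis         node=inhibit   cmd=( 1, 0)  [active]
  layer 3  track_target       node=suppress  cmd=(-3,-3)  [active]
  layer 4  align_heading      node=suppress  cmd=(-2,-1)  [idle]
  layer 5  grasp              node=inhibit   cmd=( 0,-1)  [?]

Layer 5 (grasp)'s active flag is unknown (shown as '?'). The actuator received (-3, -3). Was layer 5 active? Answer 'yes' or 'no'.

If layer 5 is active=yes:
  actuator would be none
If layer 5 is active=no:
  actuator would be (-3, -3)
Observed (-3, -3), so layer 5 was idle.

no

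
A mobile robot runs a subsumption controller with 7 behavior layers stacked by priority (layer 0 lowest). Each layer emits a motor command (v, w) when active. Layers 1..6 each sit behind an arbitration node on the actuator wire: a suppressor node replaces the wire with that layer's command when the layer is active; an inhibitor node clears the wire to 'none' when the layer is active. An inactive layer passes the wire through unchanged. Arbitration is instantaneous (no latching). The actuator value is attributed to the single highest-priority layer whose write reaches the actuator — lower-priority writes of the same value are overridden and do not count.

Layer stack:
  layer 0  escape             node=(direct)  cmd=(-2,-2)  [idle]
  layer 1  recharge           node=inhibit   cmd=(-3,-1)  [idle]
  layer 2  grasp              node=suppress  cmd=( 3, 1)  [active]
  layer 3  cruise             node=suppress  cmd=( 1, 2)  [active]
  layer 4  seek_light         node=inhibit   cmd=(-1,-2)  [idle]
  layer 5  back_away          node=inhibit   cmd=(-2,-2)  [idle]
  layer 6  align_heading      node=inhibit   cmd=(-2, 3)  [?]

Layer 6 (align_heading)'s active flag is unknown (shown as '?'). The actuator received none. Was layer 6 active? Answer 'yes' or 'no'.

yes

If layer 6 is active=yes:
  actuator would be none
If layer 6 is active=no:
  actuator would be (1, 2)
Observed none, so layer 6 was active.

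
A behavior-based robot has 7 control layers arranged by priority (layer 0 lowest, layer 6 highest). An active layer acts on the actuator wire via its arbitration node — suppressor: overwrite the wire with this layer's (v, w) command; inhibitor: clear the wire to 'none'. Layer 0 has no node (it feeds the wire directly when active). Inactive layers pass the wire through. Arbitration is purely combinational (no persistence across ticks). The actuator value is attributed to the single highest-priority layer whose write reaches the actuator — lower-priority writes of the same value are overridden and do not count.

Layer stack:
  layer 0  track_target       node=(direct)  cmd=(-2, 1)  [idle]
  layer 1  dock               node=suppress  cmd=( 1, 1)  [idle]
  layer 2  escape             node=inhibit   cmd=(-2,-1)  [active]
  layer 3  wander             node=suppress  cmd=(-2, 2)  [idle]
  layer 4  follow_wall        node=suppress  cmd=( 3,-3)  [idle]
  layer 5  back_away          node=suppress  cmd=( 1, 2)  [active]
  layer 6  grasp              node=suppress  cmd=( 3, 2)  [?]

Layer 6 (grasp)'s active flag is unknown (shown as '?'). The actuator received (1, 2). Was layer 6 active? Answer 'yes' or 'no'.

no

If layer 6 is active=yes:
  actuator would be (3, 2)
If layer 6 is active=no:
  actuator would be (1, 2)
Observed (1, 2), so layer 6 was idle.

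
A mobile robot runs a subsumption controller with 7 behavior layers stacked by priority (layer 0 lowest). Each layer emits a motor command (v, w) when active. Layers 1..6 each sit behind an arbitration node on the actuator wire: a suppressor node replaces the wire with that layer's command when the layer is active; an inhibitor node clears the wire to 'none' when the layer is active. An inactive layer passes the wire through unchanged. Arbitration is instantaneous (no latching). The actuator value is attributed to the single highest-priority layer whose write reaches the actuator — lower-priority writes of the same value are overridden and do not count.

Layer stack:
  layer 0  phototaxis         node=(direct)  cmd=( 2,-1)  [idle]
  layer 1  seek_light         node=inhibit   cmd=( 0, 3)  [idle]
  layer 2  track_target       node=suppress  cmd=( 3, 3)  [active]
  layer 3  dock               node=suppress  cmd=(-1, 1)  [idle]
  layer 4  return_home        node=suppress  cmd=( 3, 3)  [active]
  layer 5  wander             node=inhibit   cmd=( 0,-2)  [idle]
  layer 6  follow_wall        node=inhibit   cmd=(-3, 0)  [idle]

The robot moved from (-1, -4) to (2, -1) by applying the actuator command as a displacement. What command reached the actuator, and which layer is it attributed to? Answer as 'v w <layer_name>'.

3 3 return_home

displacement = (2, -1) − (-1, -4) = (3, 3)
L0 phototaxis: idle → wire = none
L1 seek_light: idle → wire stays none
L2 track_target: active, suppressor → wire = (3, 3)
L3 dock: idle → wire stays (3, 3)
L4 return_home: active, suppressor → wire = (3, 3)
L5 wander: idle → wire stays (3, 3)
L6 follow_wall: idle → wire stays (3, 3)
actuator = (3, 3) — from layer 4 (return_home)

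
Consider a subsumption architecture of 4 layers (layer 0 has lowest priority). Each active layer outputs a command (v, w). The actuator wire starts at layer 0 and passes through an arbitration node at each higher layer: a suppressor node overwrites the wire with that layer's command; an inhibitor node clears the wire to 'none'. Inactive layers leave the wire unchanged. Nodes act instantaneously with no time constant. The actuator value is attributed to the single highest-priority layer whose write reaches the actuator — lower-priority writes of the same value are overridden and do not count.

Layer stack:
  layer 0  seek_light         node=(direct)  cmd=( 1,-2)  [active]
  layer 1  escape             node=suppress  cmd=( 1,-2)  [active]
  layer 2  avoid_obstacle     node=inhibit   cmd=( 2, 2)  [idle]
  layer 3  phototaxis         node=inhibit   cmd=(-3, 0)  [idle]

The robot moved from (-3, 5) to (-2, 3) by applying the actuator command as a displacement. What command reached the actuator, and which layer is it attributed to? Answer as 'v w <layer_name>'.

1 -2 escape

displacement = (-2, 3) − (-3, 5) = (1, -2)
[0] seek_light on; wire := (1, -2)
[1] escape on (suppress); wire := (1, -2)
[2] avoid_obstacle off; pass (1, -2)
[3] phototaxis off; pass (1, -2)
output (1, -2) — from layer 1 (escape)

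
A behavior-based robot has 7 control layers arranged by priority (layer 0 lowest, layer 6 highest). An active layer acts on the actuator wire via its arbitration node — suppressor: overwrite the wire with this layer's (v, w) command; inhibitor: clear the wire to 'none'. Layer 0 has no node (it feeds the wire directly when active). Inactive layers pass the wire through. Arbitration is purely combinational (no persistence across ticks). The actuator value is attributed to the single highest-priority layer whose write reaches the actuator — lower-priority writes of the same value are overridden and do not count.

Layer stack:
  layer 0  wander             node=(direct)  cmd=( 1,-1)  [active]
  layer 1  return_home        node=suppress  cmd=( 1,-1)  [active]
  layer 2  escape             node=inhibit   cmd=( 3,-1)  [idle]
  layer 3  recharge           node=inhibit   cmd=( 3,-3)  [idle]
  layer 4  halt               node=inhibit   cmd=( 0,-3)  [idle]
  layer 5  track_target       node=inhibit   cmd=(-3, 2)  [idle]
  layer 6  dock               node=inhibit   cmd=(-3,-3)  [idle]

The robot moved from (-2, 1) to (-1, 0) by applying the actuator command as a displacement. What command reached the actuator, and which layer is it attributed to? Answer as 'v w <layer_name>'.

displacement = (-1, 0) − (-2, 1) = (1, -1)
layer 0 (wander) active — direct: (1, -1)
layer 1 (return_home) active — suppresses: (1, -1)
layer 2 (escape) idle — unchanged: (1, -1)
layer 3 (recharge) idle — unchanged: (1, -1)
layer 4 (halt) idle — unchanged: (1, -1)
layer 5 (track_target) idle — unchanged: (1, -1)
layer 6 (dock) idle — unchanged: (1, -1)
→ actuator (1, -1) — from layer 1 (return_home)

1 -1 return_home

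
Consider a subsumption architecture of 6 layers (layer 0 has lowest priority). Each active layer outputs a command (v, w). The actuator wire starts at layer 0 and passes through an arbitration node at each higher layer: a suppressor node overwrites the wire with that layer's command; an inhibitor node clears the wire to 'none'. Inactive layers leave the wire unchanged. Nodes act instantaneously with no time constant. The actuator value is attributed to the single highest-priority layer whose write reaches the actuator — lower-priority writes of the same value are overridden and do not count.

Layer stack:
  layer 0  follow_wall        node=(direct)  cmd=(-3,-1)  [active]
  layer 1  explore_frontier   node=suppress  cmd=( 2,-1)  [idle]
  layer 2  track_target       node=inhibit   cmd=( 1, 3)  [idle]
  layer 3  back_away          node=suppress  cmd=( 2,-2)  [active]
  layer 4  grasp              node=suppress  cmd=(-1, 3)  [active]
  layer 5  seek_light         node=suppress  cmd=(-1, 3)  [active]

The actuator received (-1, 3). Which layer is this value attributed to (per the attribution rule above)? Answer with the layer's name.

layer 0 (follow_wall) active — direct: (-3, -1)
layer 1 (explore_frontier) idle — unchanged: (-3, -1)
layer 2 (track_target) idle — unchanged: (-3, -1)
layer 3 (back_away) active — suppresses: (2, -2)
layer 4 (grasp) active — suppresses: (-1, 3)
layer 5 (seek_light) active — suppresses: (-1, 3)
→ actuator (-1, 3)
last writer: layer 5 = seek_light

seek_light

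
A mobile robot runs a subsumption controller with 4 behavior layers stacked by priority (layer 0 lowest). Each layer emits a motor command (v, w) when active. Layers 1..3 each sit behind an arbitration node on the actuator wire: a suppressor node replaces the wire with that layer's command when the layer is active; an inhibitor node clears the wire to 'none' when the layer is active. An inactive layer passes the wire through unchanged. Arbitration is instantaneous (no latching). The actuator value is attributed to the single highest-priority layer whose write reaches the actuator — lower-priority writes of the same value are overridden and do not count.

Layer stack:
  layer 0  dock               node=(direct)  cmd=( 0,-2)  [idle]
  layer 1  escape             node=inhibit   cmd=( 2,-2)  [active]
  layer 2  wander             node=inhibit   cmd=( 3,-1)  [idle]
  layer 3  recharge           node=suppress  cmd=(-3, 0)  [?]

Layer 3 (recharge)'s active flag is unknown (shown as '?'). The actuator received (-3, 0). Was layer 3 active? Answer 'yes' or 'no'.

yes

If layer 3 is active=yes:
  actuator would be (-3, 0)
If layer 3 is active=no:
  actuator would be none
Observed (-3, 0), so layer 3 was active.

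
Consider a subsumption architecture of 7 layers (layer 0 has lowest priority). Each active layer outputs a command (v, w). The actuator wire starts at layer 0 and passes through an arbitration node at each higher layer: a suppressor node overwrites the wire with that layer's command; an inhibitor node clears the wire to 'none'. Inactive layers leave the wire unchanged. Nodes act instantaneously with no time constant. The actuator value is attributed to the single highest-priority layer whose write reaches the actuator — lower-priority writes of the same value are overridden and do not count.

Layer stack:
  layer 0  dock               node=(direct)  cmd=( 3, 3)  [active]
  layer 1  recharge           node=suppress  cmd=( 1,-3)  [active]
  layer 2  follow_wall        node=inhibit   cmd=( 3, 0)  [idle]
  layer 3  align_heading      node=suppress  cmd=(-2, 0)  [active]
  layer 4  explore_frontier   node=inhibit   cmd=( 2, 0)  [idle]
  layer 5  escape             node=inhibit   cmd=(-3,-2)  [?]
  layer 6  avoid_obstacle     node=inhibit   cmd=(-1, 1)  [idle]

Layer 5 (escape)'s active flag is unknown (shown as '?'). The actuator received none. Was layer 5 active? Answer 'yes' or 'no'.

yes

If layer 5 is active=yes:
  actuator would be none
If layer 5 is active=no:
  actuator would be (-2, 0)
Observed none, so layer 5 was active.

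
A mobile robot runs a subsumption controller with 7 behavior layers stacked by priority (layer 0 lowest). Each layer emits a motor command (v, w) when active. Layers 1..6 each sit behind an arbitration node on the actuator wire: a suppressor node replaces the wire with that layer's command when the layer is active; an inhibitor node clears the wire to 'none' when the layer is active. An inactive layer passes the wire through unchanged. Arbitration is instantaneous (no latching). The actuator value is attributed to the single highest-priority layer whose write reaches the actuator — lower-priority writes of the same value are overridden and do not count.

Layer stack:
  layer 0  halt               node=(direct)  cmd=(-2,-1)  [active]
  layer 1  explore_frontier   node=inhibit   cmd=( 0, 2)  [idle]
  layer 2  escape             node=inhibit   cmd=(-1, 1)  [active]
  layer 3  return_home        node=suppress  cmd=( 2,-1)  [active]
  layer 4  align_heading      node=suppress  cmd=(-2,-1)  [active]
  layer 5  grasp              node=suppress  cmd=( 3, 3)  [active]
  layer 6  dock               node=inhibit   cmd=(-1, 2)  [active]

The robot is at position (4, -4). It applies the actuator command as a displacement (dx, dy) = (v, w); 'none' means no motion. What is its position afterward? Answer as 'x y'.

layer 0 (halt) active — direct: (-2, -1)
layer 1 (explore_frontier) idle — unchanged: (-2, -1)
layer 2 (escape) active — inhibits: none
layer 3 (return_home) active — suppresses: (2, -1)
layer 4 (align_heading) active — suppresses: (-2, -1)
layer 5 (grasp) active — suppresses: (3, 3)
layer 6 (dock) active — inhibits: none
→ actuator none
position: (4, -4) + none = (4, -4)

4 -4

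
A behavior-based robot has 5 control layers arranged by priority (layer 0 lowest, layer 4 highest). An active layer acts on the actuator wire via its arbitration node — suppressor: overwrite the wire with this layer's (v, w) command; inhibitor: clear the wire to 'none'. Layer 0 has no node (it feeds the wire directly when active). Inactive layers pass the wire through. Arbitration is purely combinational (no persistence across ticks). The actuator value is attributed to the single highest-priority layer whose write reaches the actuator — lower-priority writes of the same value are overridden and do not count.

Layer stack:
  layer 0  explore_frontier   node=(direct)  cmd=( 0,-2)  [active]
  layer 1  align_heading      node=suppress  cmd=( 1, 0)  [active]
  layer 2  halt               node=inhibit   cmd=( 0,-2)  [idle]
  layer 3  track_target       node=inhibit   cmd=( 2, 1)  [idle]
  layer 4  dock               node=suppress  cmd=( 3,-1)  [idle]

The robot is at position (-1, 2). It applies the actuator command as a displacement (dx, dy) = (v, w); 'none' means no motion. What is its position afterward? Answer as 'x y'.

0 2

layer 0 (explore_frontier) active — direct: (0, -2)
layer 1 (align_heading) active — suppresses: (1, 0)
layer 2 (halt) idle — unchanged: (1, 0)
layer 3 (track_target) idle — unchanged: (1, 0)
layer 4 (dock) idle — unchanged: (1, 0)
→ actuator (1, 0)
position: (-1, 2) + (1, 0) = (0, 2)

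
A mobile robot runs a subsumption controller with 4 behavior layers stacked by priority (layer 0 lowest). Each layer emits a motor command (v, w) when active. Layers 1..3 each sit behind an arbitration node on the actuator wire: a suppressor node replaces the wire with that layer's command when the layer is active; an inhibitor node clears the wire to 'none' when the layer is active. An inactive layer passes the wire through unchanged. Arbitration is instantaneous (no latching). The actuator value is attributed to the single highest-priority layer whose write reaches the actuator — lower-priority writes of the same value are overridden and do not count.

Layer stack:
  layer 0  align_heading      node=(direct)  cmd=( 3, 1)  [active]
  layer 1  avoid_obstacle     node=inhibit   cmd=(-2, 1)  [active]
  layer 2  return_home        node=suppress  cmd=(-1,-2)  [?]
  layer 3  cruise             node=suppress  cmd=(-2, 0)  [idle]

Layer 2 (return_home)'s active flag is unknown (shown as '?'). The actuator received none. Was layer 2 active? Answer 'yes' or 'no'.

no

If layer 2 is active=yes:
  actuator would be (-1, -2)
If layer 2 is active=no:
  actuator would be none
Observed none, so layer 2 was idle.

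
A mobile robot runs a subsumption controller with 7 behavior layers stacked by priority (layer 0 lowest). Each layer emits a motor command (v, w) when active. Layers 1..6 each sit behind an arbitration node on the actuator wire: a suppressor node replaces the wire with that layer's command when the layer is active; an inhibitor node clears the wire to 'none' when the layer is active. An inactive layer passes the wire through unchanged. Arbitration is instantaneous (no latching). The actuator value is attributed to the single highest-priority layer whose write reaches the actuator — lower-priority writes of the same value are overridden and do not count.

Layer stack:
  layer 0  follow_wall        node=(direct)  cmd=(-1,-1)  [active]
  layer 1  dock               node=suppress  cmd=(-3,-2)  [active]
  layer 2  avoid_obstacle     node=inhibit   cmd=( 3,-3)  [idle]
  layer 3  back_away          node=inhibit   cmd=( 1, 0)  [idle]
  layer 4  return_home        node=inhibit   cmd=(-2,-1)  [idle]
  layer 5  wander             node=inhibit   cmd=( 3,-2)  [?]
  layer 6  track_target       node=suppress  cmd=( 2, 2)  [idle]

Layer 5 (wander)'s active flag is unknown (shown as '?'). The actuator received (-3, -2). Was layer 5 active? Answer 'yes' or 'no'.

If layer 5 is active=yes:
  actuator would be none
If layer 5 is active=no:
  actuator would be (-3, -2)
Observed (-3, -2), so layer 5 was idle.

no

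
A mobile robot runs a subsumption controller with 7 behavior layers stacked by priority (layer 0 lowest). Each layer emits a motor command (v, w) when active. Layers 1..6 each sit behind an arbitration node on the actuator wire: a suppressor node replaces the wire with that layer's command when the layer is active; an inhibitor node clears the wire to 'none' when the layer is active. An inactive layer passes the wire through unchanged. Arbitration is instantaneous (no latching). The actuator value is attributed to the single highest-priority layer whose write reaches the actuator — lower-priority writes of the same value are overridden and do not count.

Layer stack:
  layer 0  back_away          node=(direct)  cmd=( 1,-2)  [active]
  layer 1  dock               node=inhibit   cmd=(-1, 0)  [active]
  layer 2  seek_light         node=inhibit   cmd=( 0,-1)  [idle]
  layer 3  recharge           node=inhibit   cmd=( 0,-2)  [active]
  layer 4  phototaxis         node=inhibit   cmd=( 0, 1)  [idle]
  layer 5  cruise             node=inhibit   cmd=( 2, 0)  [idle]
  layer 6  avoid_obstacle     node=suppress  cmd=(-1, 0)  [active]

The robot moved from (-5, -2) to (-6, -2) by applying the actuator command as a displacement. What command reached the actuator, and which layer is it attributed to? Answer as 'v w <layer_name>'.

displacement = (-6, -2) − (-5, -2) = (-1, 0)
layer 0 (back_away) active — direct: (1, -2)
layer 1 (dock) active — inhibits: none
layer 2 (seek_light) idle — unchanged: none
layer 3 (recharge) active — inhibits: none
layer 4 (phototaxis) idle — unchanged: none
layer 5 (cruise) idle — unchanged: none
layer 6 (avoid_obstacle) active — suppresses: (-1, 0)
→ actuator (-1, 0) — from layer 6 (avoid_obstacle)

-1 0 avoid_obstacle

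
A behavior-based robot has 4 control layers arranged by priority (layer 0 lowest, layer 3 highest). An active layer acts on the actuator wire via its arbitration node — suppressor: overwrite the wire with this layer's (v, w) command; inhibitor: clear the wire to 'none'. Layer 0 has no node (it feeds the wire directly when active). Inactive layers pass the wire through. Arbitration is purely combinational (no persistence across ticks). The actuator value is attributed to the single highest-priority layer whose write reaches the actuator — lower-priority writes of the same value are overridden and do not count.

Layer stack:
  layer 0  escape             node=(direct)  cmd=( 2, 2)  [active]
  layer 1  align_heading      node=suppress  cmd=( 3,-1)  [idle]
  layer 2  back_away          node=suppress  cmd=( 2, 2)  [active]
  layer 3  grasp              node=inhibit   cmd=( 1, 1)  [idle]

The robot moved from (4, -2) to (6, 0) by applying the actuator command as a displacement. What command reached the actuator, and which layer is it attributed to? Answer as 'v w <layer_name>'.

displacement = (6, 0) − (4, -2) = (2, 2)
layer 0 (escape) active — direct: (2, 2)
layer 1 (align_heading) idle — unchanged: (2, 2)
layer 2 (back_away) active — suppresses: (2, 2)
layer 3 (grasp) idle — unchanged: (2, 2)
→ actuator (2, 2) — from layer 2 (back_away)

2 2 back_away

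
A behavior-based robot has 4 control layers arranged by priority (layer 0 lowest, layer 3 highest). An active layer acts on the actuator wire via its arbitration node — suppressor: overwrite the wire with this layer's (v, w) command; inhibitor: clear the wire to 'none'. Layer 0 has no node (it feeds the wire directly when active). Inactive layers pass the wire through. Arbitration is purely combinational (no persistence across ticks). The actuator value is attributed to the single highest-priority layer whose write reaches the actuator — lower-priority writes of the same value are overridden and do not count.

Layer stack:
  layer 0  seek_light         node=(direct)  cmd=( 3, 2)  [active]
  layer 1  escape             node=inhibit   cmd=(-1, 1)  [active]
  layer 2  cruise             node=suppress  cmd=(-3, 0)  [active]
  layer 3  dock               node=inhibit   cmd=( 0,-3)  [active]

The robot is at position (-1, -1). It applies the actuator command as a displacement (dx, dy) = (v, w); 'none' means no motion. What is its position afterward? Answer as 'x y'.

[0] seek_light on; wire := (3, 2)
[1] escape on (inhibit); wire := none
[2] cruise on (suppress); wire := (-3, 0)
[3] dock on (inhibit); wire := none
output none
position: (-1, -1) + none = (-1, -1)

-1 -1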